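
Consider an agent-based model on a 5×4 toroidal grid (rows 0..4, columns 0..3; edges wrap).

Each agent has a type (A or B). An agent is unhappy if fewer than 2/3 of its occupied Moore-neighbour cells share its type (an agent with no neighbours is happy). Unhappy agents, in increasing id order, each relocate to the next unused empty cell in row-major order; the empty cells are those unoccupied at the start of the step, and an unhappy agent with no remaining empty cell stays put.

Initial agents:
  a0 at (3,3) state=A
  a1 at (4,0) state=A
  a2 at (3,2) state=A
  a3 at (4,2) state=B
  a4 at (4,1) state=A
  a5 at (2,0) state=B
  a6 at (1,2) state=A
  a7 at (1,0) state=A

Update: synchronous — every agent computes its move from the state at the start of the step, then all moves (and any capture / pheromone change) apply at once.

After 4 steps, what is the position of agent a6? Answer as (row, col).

(2, 1)

t=1: a0@(0,0):A a1@(4,0):A a2@(3,2):A a3@(0,1):B a4@(4,1):A a5@(0,2):B a6@(1,2):A a7@(0,3):A
t=2: a0@(0,0):A a1@(4,0):A a2@(3,2):A a3@(1,0):B a4@(1,1):A a5@(1,3):B a6@(2,0):A a7@(0,3):A
t=3: a0@(0,1):A a1@(4,0):A a2@(3,2):A a3@(0,2):B a4@(1,1):A a5@(1,2):B a6@(2,1):A a7@(2,2):A
t=4: a0@(0,0):A a1@(4,0):A a2@(3,2):A a3@(0,3):B a4@(1,0):A a5@(1,3):B a6@(2,1):A a7@(2,2):A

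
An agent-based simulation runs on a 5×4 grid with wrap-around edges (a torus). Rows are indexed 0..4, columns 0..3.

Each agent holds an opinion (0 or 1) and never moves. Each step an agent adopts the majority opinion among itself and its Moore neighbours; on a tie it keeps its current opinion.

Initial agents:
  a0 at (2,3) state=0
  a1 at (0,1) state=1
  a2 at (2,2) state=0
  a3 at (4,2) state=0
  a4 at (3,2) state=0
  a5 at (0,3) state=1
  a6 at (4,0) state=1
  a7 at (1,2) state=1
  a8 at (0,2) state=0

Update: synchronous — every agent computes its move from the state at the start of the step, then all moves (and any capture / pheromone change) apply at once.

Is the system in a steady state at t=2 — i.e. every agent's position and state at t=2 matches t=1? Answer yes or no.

t=1: a0@(2,3):0 a1@(0,1):1 a2@(2,2):0 a3@(4,2):0 a4@(3,2):0 a5@(0,3):1 a6@(4,0):1 a7@(1,2):1 a8@(0,2):1
t=2: a0@(2,3):0 a1@(0,1):1 a2@(2,2):0 a3@(4,2):1 a4@(3,2):0 a5@(0,3):1 a6@(4,0):1 a7@(1,2):1 a8@(0,2):1

no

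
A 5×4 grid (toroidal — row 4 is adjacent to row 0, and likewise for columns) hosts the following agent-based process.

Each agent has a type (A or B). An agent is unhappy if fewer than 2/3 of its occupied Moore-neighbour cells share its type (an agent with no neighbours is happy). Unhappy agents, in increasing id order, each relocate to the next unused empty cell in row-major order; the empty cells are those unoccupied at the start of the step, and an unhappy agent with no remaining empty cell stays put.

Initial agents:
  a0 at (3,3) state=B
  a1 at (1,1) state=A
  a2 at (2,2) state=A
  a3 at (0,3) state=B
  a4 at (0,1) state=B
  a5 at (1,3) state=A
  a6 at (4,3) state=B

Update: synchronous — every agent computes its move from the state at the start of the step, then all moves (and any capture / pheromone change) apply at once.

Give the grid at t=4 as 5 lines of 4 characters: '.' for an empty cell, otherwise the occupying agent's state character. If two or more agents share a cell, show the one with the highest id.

t=1: a0@(0,0):B a1@(0,2):A a2@(2,2):A a3@(1,0):B a4@(1,2):B a5@(2,0):A a6@(4,3):B
t=2: a0@(0,0):B a1@(0,1):A a2@(0,3):A a3@(1,1):B a4@(1,3):B a5@(2,1):A a6@(2,3):B
t=3: a0@(0,2):B a1@(1,0):A a2@(1,2):A a3@(2,0):B a4@(1,3):B a5@(2,2):A a6@(2,3):B
t=4: a0@(0,0):B a1@(0,1):A a2@(0,3):A a3@(2,0):B a4@(1,1):B a5@(2,1):A a6@(3,0):B

BA.A
.B..
BA..
B...
....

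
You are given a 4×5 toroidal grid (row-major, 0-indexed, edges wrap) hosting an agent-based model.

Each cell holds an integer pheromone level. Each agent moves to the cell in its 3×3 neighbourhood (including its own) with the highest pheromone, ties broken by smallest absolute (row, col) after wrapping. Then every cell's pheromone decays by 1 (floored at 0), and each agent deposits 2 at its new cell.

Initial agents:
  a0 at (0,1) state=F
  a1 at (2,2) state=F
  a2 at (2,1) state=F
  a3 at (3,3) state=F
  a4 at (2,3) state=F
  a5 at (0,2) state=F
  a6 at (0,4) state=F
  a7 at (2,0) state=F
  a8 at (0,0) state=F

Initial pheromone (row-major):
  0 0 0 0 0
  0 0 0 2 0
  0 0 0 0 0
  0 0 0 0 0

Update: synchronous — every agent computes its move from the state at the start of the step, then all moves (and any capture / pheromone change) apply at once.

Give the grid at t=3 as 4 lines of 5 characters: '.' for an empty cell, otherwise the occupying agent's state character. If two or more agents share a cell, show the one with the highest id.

t=1: a0@(0,0) a1@(1,3) a2@(1,0) a3@(0,2) a4@(1,3) a5@(1,3) a6@(1,3) a7@(1,0) a8@(0,0) | pheromone: 4 0 2 0 0 / 4 0 0 9 0 / 0 0 0 0 0 / 0 0 0 0 0
t=2: a0@(0,0) a1@(1,3) a2@(0,0) a3@(1,3) a4@(1,3) a5@(1,3) a6@(1,3) a7@(0,0) a8@(0,0) | pheromone: 11 0 1 0 0 / 3 0 0 18 0 / 0 0 0 0 0 / 0 0 0 0 0
t=3: a0@(0,0) a1@(1,3) a2@(0,0) a3@(1,3) a4@(1,3) a5@(1,3) a6@(1,3) a7@(0,0) a8@(0,0) | pheromone: 18 0 0 0 0 / 2 0 0 27 0 / 0 0 0 0 0 / 0 0 0 0 0

F....
...F.
.....
.....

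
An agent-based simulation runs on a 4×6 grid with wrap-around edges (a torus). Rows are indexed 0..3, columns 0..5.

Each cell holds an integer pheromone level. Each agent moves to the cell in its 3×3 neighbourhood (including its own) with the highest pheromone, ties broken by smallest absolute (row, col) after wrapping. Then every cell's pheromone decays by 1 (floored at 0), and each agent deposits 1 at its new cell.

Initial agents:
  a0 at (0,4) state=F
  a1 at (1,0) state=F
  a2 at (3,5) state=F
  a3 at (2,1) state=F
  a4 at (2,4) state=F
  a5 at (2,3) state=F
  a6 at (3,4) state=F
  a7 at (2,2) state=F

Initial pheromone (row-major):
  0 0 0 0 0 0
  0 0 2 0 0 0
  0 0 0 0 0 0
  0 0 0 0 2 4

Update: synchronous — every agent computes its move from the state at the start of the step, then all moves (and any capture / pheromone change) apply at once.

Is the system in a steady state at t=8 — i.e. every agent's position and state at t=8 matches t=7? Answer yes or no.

t=1: a0@(3,5) a1@(0,0) a2@(3,5) a3@(1,2) a4@(3,5) a5@(1,2) a6@(3,5) a7@(1,2) | pheromone: 1 0 0 0 0 0 / 0 0 4 0 0 0 / 0 0 0 0 0 0 / 0 0 0 0 1 7
t=2: a0@(3,5) a1@(3,5) a2@(3,5) a3@(1,2) a4@(3,5) a5@(1,2) a6@(3,5) a7@(1,2) | pheromone: 0 0 0 0 0 0 / 0 0 6 0 0 0 / 0 0 0 0 0 0 / 0 0 0 0 0 11
t=3: a0@(3,5) a1@(3,5) a2@(3,5) a3@(1,2) a4@(3,5) a5@(1,2) a6@(3,5) a7@(1,2) | pheromone: 0 0 0 0 0 0 / 0 0 8 0 0 0 / 0 0 0 0 0 0 / 0 0 0 0 0 15
t=4: a0@(3,5) a1@(3,5) a2@(3,5) a3@(1,2) a4@(3,5) a5@(1,2) a6@(3,5) a7@(1,2) | pheromone: 0 0 0 0 0 0 / 0 0 10 0 0 0 / 0 0 0 0 0 0 / 0 0 0 0 0 19
t=5: a0@(3,5) a1@(3,5) a2@(3,5) a3@(1,2) a4@(3,5) a5@(1,2) a6@(3,5) a7@(1,2) | pheromone: 0 0 0 0 0 0 / 0 0 12 0 0 0 / 0 0 0 0 0 0 / 0 0 0 0 0 23
t=6: a0@(3,5) a1@(3,5) a2@(3,5) a3@(1,2) a4@(3,5) a5@(1,2) a6@(3,5) a7@(1,2) | pheromone: 0 0 0 0 0 0 / 0 0 14 0 0 0 / 0 0 0 0 0 0 / 0 0 0 0 0 27
t=7: a0@(3,5) a1@(3,5) a2@(3,5) a3@(1,2) a4@(3,5) a5@(1,2) a6@(3,5) a7@(1,2) | pheromone: 0 0 0 0 0 0 / 0 0 16 0 0 0 / 0 0 0 0 0 0 / 0 0 0 0 0 31
t=8: a0@(3,5) a1@(3,5) a2@(3,5) a3@(1,2) a4@(3,5) a5@(1,2) a6@(3,5) a7@(1,2) | pheromone: 0 0 0 0 0 0 / 0 0 18 0 0 0 / 0 0 0 0 0 0 / 0 0 0 0 0 35

yes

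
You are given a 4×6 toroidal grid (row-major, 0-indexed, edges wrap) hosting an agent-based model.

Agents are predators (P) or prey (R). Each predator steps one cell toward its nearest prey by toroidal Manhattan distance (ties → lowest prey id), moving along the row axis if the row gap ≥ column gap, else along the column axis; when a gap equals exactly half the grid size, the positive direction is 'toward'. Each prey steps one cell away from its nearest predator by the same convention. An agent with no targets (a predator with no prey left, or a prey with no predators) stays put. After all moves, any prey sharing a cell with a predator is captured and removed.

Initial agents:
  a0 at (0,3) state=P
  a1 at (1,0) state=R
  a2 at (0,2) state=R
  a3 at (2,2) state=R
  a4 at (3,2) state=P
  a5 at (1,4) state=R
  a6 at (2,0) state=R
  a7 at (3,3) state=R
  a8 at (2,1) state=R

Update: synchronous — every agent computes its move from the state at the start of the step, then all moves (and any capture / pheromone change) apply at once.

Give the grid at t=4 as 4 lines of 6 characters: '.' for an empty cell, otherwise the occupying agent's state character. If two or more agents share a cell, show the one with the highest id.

....RP
..RR..
.RR...
......

t=1: a0@(0,2):P a1@(1,5):R a2@(0,1):R a3@(1,2):R a4@(0,2):P a5@(2,4):R a6@(2,5):R a7@(2,3):R a8@(1,1):R
t=2: a0@(0,1):P a1@(1,4):R a2@(0,0):R a3@(2,2):R a4@(0,1):P a5@(1,4):R a6@(2,4):R a7@(1,3):R a8@(2,1):R
t=3: a0@(0,0):P a1@(1,3):R a2@(0,5):R a3@(1,2):R a4@(0,0):P a5@(1,3):R a6@(2,3):R a7@(1,4):R a8@(1,1):R
t=4: a0@(0,5):P a1@(1,2):R a2@(0,4):R a3@(1,3):R a4@(0,5):P a5@(1,2):R a6@(2,2):R a7@(1,3):R a8@(2,1):R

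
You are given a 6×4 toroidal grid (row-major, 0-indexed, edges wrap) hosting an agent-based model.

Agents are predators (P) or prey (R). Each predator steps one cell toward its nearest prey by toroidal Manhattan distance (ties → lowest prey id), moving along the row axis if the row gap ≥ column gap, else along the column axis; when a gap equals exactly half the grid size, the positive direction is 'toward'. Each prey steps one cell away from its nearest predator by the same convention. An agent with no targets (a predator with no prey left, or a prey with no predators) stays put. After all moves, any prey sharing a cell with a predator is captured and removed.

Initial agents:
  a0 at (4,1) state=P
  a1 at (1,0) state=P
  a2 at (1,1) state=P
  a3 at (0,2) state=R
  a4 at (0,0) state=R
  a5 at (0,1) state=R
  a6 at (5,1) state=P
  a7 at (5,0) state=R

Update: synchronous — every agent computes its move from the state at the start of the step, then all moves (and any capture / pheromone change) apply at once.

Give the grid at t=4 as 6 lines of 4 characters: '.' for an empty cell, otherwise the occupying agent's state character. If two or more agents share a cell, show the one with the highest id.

t=1: a0@(5,1):P a1@(0,0):P a2@(0,1):P a3@(5,2):R a4@(5,0):R a6@(0,1):P a7@(5,3):R
t=2: a0@(5,2):P a1@(5,0):P a2@(5,1):P a3@(5,3):R a4@(5,3):R a6@(5,1):P
t=3: a0@(5,3):P a1@(5,3):P a2@(5,2):P a3@(5,0):R a4@(5,0):R a6@(5,2):P
t=4: a0@(5,0):P a1@(5,0):P a2@(5,3):P a3@(5,1):R a4@(5,1):R a6@(5,3):P

....
....
....
....
....
PR.P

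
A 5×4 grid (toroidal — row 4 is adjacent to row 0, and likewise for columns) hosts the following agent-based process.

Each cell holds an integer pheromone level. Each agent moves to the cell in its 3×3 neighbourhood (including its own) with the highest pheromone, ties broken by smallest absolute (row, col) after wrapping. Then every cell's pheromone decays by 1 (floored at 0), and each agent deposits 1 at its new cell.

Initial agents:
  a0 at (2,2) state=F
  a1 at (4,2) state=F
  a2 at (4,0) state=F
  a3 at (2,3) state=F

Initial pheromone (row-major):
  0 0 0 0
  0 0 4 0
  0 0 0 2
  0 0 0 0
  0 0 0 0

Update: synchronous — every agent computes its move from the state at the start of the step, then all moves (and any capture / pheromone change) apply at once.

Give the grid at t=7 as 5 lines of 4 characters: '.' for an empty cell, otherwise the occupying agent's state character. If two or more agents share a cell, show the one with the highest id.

t=1: a0@(1,2) a1@(0,1) a2@(0,0) a3@(1,2) | pheromone: 1 1 0 0 / 0 0 5 0 / 0 0 0 1 / 0 0 0 0 / 0 0 0 0
t=2: a0@(1,2) a1@(1,2) a2@(0,0) a3@(1,2) | pheromone: 1 0 0 0 / 0 0 7 0 / 0 0 0 0 / 0 0 0 0 / 0 0 0 0
t=3: a0@(1,2) a1@(1,2) a2@(0,0) a3@(1,2) | pheromone: 1 0 0 0 / 0 0 9 0 / 0 0 0 0 / 0 0 0 0 / 0 0 0 0
t=4: a0@(1,2) a1@(1,2) a2@(0,0) a3@(1,2) | pheromone: 1 0 0 0 / 0 0 11 0 / 0 0 0 0 / 0 0 0 0 / 0 0 0 0
t=5: a0@(1,2) a1@(1,2) a2@(0,0) a3@(1,2) | pheromone: 1 0 0 0 / 0 0 13 0 / 0 0 0 0 / 0 0 0 0 / 0 0 0 0
t=6: a0@(1,2) a1@(1,2) a2@(0,0) a3@(1,2) | pheromone: 1 0 0 0 / 0 0 15 0 / 0 0 0 0 / 0 0 0 0 / 0 0 0 0
t=7: a0@(1,2) a1@(1,2) a2@(0,0) a3@(1,2) | pheromone: 1 0 0 0 / 0 0 17 0 / 0 0 0 0 / 0 0 0 0 / 0 0 0 0

F...
..F.
....
....
....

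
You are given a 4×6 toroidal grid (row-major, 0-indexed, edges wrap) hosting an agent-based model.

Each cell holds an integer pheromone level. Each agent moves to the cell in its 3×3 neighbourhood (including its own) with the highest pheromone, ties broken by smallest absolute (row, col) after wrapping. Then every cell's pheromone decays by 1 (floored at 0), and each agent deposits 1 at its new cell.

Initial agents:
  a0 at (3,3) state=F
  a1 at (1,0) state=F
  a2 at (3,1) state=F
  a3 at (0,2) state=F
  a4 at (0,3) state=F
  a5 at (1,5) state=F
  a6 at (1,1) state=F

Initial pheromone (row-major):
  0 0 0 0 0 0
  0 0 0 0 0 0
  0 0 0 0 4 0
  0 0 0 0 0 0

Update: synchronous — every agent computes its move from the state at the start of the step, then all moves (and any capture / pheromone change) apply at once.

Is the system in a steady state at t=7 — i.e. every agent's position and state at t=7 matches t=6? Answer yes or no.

t=1: a0@(2,4) a1@(0,0) a2@(0,0) a3@(0,1) a4@(0,2) a5@(2,4) a6@(0,0) | pheromone: 3 1 1 0 0 0 / 0 0 0 0 0 0 / 0 0 0 0 5 0 / 0 0 0 0 0 0
t=2: a0@(2,4) a1@(0,0) a2@(0,0) a3@(0,0) a4@(0,1) a5@(2,4) a6@(0,0) | pheromone: 6 1 0 0 0 0 / 0 0 0 0 0 0 / 0 0 0 0 6 0 / 0 0 0 0 0 0
t=3: a0@(2,4) a1@(0,0) a2@(0,0) a3@(0,0) a4@(0,0) a5@(2,4) a6@(0,0) | pheromone: 10 0 0 0 0 0 / 0 0 0 0 0 0 / 0 0 0 0 7 0 / 0 0 0 0 0 0
t=4: a0@(2,4) a1@(0,0) a2@(0,0) a3@(0,0) a4@(0,0) a5@(2,4) a6@(0,0) | pheromone: 14 0 0 0 0 0 / 0 0 0 0 0 0 / 0 0 0 0 8 0 / 0 0 0 0 0 0
t=5: a0@(2,4) a1@(0,0) a2@(0,0) a3@(0,0) a4@(0,0) a5@(2,4) a6@(0,0) | pheromone: 18 0 0 0 0 0 / 0 0 0 0 0 0 / 0 0 0 0 9 0 / 0 0 0 0 0 0
t=6: a0@(2,4) a1@(0,0) a2@(0,0) a3@(0,0) a4@(0,0) a5@(2,4) a6@(0,0) | pheromone: 22 0 0 0 0 0 / 0 0 0 0 0 0 / 0 0 0 0 10 0 / 0 0 0 0 0 0
t=7: a0@(2,4) a1@(0,0) a2@(0,0) a3@(0,0) a4@(0,0) a5@(2,4) a6@(0,0) | pheromone: 26 0 0 0 0 0 / 0 0 0 0 0 0 / 0 0 0 0 11 0 / 0 0 0 0 0 0

yes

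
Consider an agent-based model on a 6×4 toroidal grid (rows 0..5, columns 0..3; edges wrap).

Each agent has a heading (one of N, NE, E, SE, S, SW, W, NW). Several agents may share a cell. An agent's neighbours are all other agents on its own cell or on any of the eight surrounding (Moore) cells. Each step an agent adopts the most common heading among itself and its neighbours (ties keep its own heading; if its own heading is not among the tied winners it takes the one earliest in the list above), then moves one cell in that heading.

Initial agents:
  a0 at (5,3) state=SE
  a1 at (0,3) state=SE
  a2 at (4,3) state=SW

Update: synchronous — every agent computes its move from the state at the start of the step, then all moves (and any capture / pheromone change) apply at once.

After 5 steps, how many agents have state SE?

t=1: a0@(0,0):SE a1@(1,0):SE a2@(5,2):SW
t=2: a0@(1,1):SE a1@(2,1):SE a2@(0,1):SW
t=3: a0@(2,2):SE a1@(3,2):SE a2@(1,0):SW
t=4: a0@(3,3):SE a1@(4,3):SE a2@(2,3):SW
t=5: a0@(4,0):SE a1@(5,0):SE a2@(3,2):SW

2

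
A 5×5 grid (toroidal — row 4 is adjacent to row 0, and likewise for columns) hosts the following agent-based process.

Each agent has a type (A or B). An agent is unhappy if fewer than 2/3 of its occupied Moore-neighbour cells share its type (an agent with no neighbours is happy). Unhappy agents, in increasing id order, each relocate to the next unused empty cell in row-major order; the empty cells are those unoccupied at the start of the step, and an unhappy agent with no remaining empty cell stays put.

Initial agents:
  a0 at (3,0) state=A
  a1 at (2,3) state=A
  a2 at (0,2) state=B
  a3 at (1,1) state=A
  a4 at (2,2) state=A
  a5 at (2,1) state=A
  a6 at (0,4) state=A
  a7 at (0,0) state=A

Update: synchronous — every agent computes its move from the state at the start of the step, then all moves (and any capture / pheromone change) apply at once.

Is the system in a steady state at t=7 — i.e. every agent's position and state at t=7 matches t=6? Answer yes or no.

no

t=1: a0@(3,0):A a1@(2,3):A a2@(0,1):B a3@(1,1):A a4@(2,2):A a5@(2,1):A a6@(0,4):A a7@(0,0):A
t=2: a0@(3,0):A a1@(2,3):A a2@(0,2):B a3@(1,1):A a4@(2,2):A a5@(2,1):A a6@(0,4):A a7@(0,0):A
t=3: a0@(3,0):A a1@(2,3):A a2@(0,1):B a3@(1,1):A a4@(2,2):A a5@(2,1):A a6@(0,4):A a7@(0,0):A
t=4: a0@(3,0):A a1@(2,3):A a2@(0,2):B a3@(1,1):A a4@(2,2):A a5@(2,1):A a6@(0,4):A a7@(0,0):A
t=5: a0@(3,0):A a1@(2,3):A a2@(0,1):B a3@(1,1):A a4@(2,2):A a5@(2,1):A a6@(0,4):A a7@(0,0):A
t=6: a0@(3,0):A a1@(2,3):A a2@(0,2):B a3@(1,1):A a4@(2,2):A a5@(2,1):A a6@(0,4):A a7@(0,0):A
t=7: a0@(3,0):A a1@(2,3):A a2@(0,1):B a3@(1,1):A a4@(2,2):A a5@(2,1):A a6@(0,4):A a7@(0,0):A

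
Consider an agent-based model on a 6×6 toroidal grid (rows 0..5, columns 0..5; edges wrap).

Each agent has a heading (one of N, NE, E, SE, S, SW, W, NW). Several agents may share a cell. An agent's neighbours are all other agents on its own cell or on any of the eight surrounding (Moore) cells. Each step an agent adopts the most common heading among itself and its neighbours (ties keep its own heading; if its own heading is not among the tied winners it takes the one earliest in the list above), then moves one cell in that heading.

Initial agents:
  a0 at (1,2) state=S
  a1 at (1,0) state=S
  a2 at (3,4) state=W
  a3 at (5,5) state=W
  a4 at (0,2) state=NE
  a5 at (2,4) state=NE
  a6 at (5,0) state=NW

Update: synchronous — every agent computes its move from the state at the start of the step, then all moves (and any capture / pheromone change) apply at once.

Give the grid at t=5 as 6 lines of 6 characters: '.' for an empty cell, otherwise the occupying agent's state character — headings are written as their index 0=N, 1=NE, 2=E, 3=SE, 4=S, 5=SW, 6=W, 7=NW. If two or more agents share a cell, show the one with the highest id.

.7....
.4....
..1...
......
6.....
6.....

t=1: a0@(2,2):S a1@(2,0):S a2@(3,3):W a3@(5,4):W a4@(5,3):NE a5@(1,5):NE a6@(4,5):NW
t=2: a0@(3,2):S a1@(3,0):S a2@(3,2):W a3@(5,3):W a4@(4,4):NE a5@(0,0):NE a6@(3,4):NW
t=3: a0@(4,2):S a1@(4,0):S a2@(3,1):W a3@(5,2):W a4@(3,5):NE a5@(5,1):NE a6@(2,3):NW
t=4: a0@(4,1):W a1@(3,1):NE a2@(4,1):S a3@(5,1):W a4@(2,0):NE a5@(0,1):S a6@(1,2):NW
t=5: a0@(4,0):W a1@(2,2):NE a2@(4,0):W a3@(5,0):W a4@(1,1):NE a5@(1,1):S a6@(0,1):NW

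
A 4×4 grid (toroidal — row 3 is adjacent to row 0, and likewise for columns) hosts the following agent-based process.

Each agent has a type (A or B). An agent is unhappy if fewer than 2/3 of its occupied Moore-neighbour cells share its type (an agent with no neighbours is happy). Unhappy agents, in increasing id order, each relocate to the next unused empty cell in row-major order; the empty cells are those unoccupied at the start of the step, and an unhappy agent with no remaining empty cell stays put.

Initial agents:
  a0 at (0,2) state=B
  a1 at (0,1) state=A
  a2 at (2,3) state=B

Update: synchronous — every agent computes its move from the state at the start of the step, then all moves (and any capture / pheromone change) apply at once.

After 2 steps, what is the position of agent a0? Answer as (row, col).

(0, 1)

t=1: a0@(0,0):B a1@(0,3):A a2@(2,3):B
t=2: a0@(0,1):B a1@(0,2):A a2@(2,3):B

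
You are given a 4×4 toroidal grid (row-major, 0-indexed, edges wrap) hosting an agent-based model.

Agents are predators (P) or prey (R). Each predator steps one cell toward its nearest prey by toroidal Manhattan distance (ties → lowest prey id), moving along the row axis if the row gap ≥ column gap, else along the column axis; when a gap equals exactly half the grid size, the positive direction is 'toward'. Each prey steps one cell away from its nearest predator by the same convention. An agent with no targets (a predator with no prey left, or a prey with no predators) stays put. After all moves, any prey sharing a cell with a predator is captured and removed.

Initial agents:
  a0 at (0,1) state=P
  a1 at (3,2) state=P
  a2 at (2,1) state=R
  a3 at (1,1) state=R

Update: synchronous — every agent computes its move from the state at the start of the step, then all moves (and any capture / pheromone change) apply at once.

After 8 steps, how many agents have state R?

t=1: a0@(1,1):P a1@(2,2):P a3@(2,1):R
t=2: a0@(2,1):P a1@(2,1):P a3@(3,1):R
t=3: a0@(3,1):P a1@(3,1):P a3@(0,1):R
t=4: a0@(0,1):P a1@(0,1):P a3@(1,1):R
t=5: a0@(1,1):P a1@(1,1):P a3@(2,1):R
t=6: a0@(2,1):P a1@(2,1):P a3@(3,1):R
t=7: a0@(3,1):P a1@(3,1):P a3@(0,1):R
t=8: a0@(0,1):P a1@(0,1):P a3@(1,1):R

1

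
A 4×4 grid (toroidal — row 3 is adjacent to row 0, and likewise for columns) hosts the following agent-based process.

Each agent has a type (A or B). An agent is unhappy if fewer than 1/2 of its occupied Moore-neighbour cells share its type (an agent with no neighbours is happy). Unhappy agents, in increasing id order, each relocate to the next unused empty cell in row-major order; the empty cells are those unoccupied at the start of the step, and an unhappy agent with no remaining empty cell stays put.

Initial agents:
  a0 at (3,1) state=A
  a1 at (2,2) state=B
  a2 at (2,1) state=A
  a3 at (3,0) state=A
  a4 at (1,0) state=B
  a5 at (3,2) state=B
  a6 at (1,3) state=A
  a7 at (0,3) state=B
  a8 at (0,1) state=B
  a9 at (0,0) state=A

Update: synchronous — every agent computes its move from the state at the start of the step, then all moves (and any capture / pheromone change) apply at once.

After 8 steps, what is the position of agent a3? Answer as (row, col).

t=1: a0@(3,1):A a1@(0,2):B a2@(1,1):A a3@(3,0):A a4@(1,2):B a5@(3,2):B a6@(2,0):A a7@(2,3):B a8@(3,3):B a9@(0,0):A
t=2: (unchanged — steady state)

(3, 0)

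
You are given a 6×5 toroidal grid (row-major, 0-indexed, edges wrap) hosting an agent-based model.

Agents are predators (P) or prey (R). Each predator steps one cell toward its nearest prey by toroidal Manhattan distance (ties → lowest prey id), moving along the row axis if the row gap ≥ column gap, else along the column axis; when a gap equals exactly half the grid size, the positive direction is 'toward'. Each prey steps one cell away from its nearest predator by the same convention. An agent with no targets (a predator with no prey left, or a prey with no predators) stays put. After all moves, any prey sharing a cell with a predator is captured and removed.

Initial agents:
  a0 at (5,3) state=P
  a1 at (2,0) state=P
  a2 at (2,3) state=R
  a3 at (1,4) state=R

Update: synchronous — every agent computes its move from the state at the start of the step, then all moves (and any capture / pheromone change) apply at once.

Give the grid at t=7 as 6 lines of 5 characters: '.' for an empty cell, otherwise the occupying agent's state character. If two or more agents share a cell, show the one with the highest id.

t=1: a0@(0,3):P a1@(2,4):P a2@(2,2):R a3@(0,4):R
t=2: a0@(0,4):P a1@(2,3):P a2@(2,1):R a3@(0,0):R
t=3: a0@(0,0):P a1@(2,2):P a2@(2,0):R a3@(0,1):R
t=4: a0@(0,1):P a1@(2,1):P a2@(3,0):R a3@(0,2):R
t=5: a0@(0,2):P a1@(3,1):P a2@(4,0):R a3@(0,3):R
t=6: a0@(0,3):P a1@(4,1):P a2@(5,0):R a3@(0,4):R
t=7: a0@(0,4):P a1@(5,1):P a2@(0,0):R a3@(0,0):R

R...P
.....
.....
.....
.....
.P...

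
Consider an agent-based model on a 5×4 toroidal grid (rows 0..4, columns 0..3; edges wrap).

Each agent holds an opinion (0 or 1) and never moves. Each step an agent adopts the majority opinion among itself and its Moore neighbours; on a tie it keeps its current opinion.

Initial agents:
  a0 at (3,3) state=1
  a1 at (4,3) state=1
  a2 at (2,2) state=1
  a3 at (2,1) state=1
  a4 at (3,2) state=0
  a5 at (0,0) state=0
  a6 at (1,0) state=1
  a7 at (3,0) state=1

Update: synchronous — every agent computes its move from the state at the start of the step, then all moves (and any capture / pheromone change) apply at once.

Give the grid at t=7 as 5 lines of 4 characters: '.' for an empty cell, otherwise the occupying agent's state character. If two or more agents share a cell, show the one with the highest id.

t=1: a0@(3,3):1 a1@(4,3):1 a2@(2,2):1 a3@(2,1):1 a4@(3,2):1 a5@(0,0):1 a6@(1,0):1 a7@(3,0):1
t=2: (unchanged — steady state)

1...
1...
.11.
1.11
...1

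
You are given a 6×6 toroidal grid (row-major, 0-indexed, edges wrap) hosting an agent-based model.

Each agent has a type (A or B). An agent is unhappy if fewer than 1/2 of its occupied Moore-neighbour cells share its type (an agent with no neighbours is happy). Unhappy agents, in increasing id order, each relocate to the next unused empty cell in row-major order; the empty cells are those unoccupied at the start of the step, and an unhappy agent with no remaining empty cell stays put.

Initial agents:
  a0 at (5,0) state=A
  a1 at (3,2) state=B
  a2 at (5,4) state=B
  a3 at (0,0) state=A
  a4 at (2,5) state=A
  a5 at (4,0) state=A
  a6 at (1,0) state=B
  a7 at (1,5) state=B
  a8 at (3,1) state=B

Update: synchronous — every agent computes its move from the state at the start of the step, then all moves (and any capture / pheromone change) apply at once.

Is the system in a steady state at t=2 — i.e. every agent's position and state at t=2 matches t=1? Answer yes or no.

yes

t=1: a0@(5,0):A a1@(3,2):B a2@(5,4):B a3@(0,1):A a4@(0,2):A a5@(4,0):A a6@(0,3):B a7@(0,4):B a8@(3,1):B
t=2: (unchanged — steady state)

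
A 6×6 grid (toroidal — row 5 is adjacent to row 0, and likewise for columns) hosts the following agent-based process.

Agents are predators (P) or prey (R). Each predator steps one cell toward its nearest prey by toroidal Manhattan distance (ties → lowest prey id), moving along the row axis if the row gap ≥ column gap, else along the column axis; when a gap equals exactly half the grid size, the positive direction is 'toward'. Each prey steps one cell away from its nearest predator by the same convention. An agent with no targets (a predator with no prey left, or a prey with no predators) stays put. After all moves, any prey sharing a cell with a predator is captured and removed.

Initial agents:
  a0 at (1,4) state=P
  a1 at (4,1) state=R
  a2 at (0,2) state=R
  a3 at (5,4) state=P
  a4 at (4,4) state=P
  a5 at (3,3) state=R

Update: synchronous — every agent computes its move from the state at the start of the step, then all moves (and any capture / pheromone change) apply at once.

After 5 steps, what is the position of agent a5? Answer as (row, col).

(0, 3)

t=1: a0@(1,3):P a1@(4,0):R a2@(0,1):R a3@(5,3):P a4@(3,4):P a5@(2,3):R
t=2: a0@(2,3):P a1@(4,1):R a2@(0,0):R a3@(5,2):P a4@(2,4):P a5@(3,3):R
t=3: a0@(3,3):P a1@(3,1):R a2@(0,5):R a3@(4,2):P a4@(3,4):P a5@(4,3):R
t=4: a0@(4,3):P a1@(3,0):R a2@(5,5):R a3@(4,3):P a4@(4,4):P a5@(5,3):R
t=5: a0@(5,3):P a1@(3,1):R a2@(0,5):R a3@(5,3):P a4@(5,4):P a5@(0,3):R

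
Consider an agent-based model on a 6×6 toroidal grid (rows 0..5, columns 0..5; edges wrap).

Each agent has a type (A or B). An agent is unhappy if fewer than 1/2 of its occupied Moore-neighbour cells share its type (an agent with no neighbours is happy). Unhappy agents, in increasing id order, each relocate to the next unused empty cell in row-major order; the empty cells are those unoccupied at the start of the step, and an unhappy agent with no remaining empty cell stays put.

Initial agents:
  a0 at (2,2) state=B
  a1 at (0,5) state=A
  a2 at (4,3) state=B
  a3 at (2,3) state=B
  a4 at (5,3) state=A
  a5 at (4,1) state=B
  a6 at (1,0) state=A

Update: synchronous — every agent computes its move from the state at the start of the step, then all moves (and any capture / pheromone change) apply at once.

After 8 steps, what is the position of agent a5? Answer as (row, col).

t=1: a0@(2,2):B a1@(0,5):A a2@(0,0):B a3@(2,3):B a4@(0,1):A a5@(4,1):B a6@(1,0):A
t=2: a0@(2,2):B a1@(0,5):A a2@(0,2):B a3@(2,3):B a4@(0,1):A a5@(4,1):B a6@(1,0):A
t=3: a0@(2,2):B a1@(0,5):A a2@(0,0):B a3@(2,3):B a4@(0,1):A a5@(4,1):B a6@(1,0):A
t=4: a0@(2,2):B a1@(0,5):A a2@(0,2):B a3@(2,3):B a4@(0,1):A a5@(4,1):B a6@(1,0):A
t=5: a0@(2,2):B a1@(0,5):A a2@(0,0):B a3@(2,3):B a4@(0,1):A a5@(4,1):B a6@(1,0):A
t=6: a0@(2,2):B a1@(0,5):A a2@(0,2):B a3@(2,3):B a4@(0,1):A a5@(4,1):B a6@(1,0):A
t=7: a0@(2,2):B a1@(0,5):A a2@(0,0):B a3@(2,3):B a4@(0,1):A a5@(4,1):B a6@(1,0):A
t=8: a0@(2,2):B a1@(0,5):A a2@(0,2):B a3@(2,3):B a4@(0,1):A a5@(4,1):B a6@(1,0):A

(4, 1)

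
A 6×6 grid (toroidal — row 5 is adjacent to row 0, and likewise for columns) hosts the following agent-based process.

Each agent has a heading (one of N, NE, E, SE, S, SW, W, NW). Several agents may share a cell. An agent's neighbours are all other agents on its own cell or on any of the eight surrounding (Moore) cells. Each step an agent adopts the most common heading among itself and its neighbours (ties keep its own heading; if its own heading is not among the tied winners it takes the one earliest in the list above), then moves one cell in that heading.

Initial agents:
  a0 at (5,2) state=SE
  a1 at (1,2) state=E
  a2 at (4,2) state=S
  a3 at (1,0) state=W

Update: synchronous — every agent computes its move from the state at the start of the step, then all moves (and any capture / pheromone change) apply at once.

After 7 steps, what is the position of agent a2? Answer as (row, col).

(5, 2)

t=1: a0@(0,3):SE a1@(1,3):E a2@(5,2):S a3@(1,5):W
t=2: a0@(1,4):SE a1@(1,4):E a2@(0,2):S a3@(1,4):W
t=3: a0@(2,5):SE a1@(1,5):E a2@(1,2):S a3@(1,3):W
t=4: a0@(3,0):SE a1@(1,0):E a2@(2,2):S a3@(1,2):W
t=5: a0@(4,1):SE a1@(1,1):E a2@(3,2):S a3@(1,1):W
t=6: a0@(5,2):SE a1@(1,2):E a2@(4,2):S a3@(1,0):W
t=7: a0@(0,3):SE a1@(1,3):E a2@(5,2):S a3@(1,5):W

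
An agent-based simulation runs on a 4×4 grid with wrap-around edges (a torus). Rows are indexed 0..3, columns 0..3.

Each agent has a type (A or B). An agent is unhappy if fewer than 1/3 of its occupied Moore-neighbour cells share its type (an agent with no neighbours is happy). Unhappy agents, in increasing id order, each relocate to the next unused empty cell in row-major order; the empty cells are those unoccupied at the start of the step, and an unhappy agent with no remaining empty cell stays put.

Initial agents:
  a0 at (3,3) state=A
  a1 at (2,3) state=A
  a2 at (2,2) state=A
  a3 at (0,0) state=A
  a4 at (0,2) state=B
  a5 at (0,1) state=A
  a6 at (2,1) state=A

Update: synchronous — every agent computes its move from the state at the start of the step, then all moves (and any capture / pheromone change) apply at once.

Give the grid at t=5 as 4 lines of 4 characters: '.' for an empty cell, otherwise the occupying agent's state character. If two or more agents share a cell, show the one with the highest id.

t=1: a0@(3,3):A a1@(2,3):A a2@(2,2):A a3@(0,0):A a4@(0,3):B a5@(0,1):A a6@(2,1):A
t=2: a0@(3,3):A a1@(2,3):A a2@(2,2):A a3@(0,0):A a4@(0,2):B a5@(0,1):A a6@(2,1):A
t=3: a0@(3,3):A a1@(2,3):A a2@(2,2):A a3@(0,0):A a4@(0,3):B a5@(0,1):A a6@(2,1):A
t=4: a0@(3,3):A a1@(2,3):A a2@(2,2):A a3@(0,0):A a4@(0,2):B a5@(0,1):A a6@(2,1):A
t=5: a0@(3,3):A a1@(2,3):A a2@(2,2):A a3@(0,0):A a4@(0,3):B a5@(0,1):A a6@(2,1):A

AA.B
....
.AAA
...A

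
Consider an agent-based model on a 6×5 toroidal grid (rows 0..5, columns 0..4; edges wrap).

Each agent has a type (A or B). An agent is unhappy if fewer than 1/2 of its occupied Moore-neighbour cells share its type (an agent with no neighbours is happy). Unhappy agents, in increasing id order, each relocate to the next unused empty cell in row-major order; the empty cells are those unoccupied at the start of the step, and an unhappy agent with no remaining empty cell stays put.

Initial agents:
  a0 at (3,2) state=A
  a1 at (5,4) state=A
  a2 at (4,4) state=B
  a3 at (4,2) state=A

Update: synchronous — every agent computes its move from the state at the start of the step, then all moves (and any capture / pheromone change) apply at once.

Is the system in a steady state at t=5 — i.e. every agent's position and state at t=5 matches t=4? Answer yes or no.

t=1: a0@(3,2):A a1@(0,0):A a2@(0,1):B a3@(4,2):A
t=2: a0@(3,2):A a1@(0,2):A a2@(0,3):B a3@(4,2):A
t=3: a0@(3,2):A a1@(0,0):A a2@(0,1):B a3@(4,2):A
t=4: a0@(3,2):A a1@(0,2):A a2@(0,3):B a3@(4,2):A
t=5: a0@(3,2):A a1@(0,0):A a2@(0,1):B a3@(4,2):A

no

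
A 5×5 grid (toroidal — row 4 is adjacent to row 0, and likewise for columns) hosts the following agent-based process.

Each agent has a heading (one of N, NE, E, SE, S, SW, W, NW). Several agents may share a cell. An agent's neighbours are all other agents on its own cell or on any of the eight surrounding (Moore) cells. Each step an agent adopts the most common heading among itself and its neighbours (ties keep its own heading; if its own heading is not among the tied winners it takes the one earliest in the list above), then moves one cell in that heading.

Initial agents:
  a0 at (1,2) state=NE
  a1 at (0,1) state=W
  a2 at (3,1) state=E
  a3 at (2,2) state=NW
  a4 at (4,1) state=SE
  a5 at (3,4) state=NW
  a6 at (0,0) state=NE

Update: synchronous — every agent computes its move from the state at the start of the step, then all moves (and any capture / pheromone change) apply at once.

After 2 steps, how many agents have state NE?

t=1: a0@(0,3):NE a1@(4,2):NE a2@(3,2):E a3@(1,1):NW a4@(0,2):SE a5@(2,3):NW a6@(4,1):NE
t=2: a0@(4,4):NE a1@(3,3):NE a2@(2,3):NE a3@(0,0):NW a4@(4,3):NE a5@(1,2):NW a6@(3,2):NE

5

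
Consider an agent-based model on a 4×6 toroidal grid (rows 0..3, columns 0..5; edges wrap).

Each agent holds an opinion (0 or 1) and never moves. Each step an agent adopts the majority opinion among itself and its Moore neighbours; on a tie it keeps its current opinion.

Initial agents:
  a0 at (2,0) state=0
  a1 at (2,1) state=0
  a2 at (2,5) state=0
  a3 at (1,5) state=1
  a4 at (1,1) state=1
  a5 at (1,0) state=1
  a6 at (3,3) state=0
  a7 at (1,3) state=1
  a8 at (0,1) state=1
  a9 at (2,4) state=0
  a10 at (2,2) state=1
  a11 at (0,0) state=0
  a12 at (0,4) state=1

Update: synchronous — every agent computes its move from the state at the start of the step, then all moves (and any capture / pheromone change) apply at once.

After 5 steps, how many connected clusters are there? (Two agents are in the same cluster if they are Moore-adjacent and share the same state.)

t=1: a0@(2,0):0 a1@(2,1):1 a2@(2,5):0 a3@(1,5):0 a4@(1,1):1 a5@(1,0):1 a6@(3,3):0 a7@(1,3):1 a8@(0,1):1 a9@(2,4):0 a10@(2,2):1 a11@(0,0):1 a12@(0,4):1
t=2: (unchanged — steady state)

2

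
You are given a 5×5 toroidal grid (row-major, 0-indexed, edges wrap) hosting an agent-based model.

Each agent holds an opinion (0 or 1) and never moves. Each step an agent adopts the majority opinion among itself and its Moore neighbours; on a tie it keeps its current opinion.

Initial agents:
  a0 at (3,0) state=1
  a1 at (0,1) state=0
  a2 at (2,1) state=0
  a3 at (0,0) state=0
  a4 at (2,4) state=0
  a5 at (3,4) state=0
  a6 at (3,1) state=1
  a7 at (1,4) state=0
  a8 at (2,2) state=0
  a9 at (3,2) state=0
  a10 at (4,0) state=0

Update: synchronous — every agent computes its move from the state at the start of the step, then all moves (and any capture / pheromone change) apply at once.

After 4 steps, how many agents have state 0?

t=1: a0@(3,0):0 a1@(0,1):0 a2@(2,1):0 a3@(0,0):0 a4@(2,4):0 a5@(3,4):0 a6@(3,1):0 a7@(1,4):0 a8@(2,2):0 a9@(3,2):0 a10@(4,0):0
t=2: (unchanged — steady state)

11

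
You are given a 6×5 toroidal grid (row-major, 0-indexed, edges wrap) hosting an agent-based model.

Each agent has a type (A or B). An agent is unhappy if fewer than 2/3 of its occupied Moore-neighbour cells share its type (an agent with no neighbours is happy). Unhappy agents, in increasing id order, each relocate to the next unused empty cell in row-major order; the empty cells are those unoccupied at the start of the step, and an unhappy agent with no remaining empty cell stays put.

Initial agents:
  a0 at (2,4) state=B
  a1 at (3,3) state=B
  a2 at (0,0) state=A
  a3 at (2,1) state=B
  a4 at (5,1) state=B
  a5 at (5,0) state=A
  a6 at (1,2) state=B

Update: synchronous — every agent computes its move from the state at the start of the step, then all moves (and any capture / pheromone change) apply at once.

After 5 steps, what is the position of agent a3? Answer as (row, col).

(0, 2)

t=1: a0@(2,4):B a1@(3,3):B a2@(0,1):A a3@(2,1):B a4@(0,2):B a5@(0,3):A a6@(1,2):B
t=2: a0@(2,4):B a1@(3,3):B a2@(0,0):A a3@(2,1):B a4@(0,4):B a5@(1,0):A a6@(1,1):B
t=3: a0@(0,1):B a1@(3,3):B a2@(0,2):A a3@(0,3):B a4@(1,2):B a5@(1,3):A a6@(1,4):B
t=4: a0@(0,0):B a1@(3,3):B a2@(0,4):A a3@(1,0):B a4@(1,1):B a5@(2,0):A a6@(2,1):B
t=5: a0@(0,0):B a1@(3,3):B a2@(0,1):A a3@(0,2):B a4@(1,1):B a5@(0,3):A a6@(2,1):B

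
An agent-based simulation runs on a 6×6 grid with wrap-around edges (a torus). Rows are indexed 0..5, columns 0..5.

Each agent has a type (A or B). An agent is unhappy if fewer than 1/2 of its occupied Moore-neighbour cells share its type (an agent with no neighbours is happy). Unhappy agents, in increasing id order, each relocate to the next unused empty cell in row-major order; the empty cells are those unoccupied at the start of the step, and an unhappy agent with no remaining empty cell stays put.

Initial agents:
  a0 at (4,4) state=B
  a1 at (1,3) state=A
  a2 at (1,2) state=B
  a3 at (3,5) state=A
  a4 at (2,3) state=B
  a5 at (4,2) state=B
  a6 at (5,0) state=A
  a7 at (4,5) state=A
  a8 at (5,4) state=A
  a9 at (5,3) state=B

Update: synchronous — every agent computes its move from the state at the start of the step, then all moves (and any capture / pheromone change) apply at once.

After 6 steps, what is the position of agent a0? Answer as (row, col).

t=1: a0@(0,0):B a1@(0,1):A a2@(1,2):B a3@(3,5):A a4@(2,3):B a5@(4,2):B a6@(5,0):A a7@(4,5):A a8@(0,2):A a9@(5,3):B
t=2: a0@(0,3):B a1@(0,1):A a2@(0,4):B a3@(3,5):A a4@(2,3):B a5@(4,2):B a6@(5,0):A a7@(4,5):A a8@(0,5):A a9@(5,3):B
t=3: (unchanged — steady state)

(0, 3)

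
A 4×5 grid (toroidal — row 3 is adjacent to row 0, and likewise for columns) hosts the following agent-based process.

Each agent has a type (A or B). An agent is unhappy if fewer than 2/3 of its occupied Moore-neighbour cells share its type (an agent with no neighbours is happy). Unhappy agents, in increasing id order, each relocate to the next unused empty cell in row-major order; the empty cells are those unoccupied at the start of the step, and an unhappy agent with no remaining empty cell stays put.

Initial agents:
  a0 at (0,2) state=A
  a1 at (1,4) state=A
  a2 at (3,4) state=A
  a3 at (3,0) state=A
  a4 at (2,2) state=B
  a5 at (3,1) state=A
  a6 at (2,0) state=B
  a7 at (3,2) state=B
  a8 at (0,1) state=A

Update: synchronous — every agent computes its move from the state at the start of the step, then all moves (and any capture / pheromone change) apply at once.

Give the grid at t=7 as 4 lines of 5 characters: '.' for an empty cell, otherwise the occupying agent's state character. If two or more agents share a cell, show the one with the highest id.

t=1: a0@(0,2):A a1@(0,0):A a2@(0,3):A a3@(3,0):A a4@(0,4):B a5@(1,0):A a6@(1,1):B a7@(1,2):B a8@(0,1):A
t=2: a0@(1,3):A a1@(1,4):A a2@(2,0):A a3@(3,0):A a4@(2,1):B a5@(2,2):A a6@(2,3):B a7@(2,4):B a8@(0,1):A
t=3: a0@(0,0):A a1@(0,2):A a2@(0,3):A a3@(0,4):A a4@(1,0):B a5@(1,1):A a6@(1,2):B a7@(3,1):B a8@(0,1):A
t=4: a0@(1,3):A a1@(1,4):A a2@(0,3):A a3@(0,4):A a4@(2,0):B a5@(2,1):A a6@(2,2):B a7@(2,3):B a8@(2,4):A
t=5: a0@(1,3):A a1@(1,4):A a2@(0,3):A a3@(0,4):A a4@(0,0):B a5@(0,1):A a6@(0,2):B a7@(1,0):B a8@(1,1):A
t=6: a0@(1,3):A a1@(1,2):A a2@(0,3):A a3@(2,0):A a4@(2,1):B a5@(2,2):A a6@(2,3):B a7@(2,4):B a8@(3,0):A
t=7: a0@(0,0):A a1@(0,1):A a2@(0,3):A a3@(0,2):A a4@(0,4):B a5@(1,0):A a6@(1,1):B a7@(1,4):B a8@(3,1):A

AAAAB
AB..B
.....
.A...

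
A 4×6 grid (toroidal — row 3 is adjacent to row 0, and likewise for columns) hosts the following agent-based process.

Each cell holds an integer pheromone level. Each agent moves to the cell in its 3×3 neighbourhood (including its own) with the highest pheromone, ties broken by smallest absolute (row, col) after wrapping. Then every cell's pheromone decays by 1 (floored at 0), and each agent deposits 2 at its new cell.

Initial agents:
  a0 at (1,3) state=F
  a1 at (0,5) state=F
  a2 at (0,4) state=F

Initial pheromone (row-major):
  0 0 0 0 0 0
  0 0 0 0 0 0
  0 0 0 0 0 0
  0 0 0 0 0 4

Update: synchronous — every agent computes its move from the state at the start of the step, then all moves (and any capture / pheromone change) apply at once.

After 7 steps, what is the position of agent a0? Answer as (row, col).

t=1: a0@(0,2) a1@(3,5) a2@(3,5) | pheromone: 0 0 2 0 0 0 / 0 0 0 0 0 0 / 0 0 0 0 0 0 / 0 0 0 0 0 7
t=2: a0@(0,2) a1@(3,5) a2@(3,5) | pheromone: 0 0 3 0 0 0 / 0 0 0 0 0 0 / 0 0 0 0 0 0 / 0 0 0 0 0 10
t=3: a0@(0,2) a1@(3,5) a2@(3,5) | pheromone: 0 0 4 0 0 0 / 0 0 0 0 0 0 / 0 0 0 0 0 0 / 0 0 0 0 0 13
t=4: a0@(0,2) a1@(3,5) a2@(3,5) | pheromone: 0 0 5 0 0 0 / 0 0 0 0 0 0 / 0 0 0 0 0 0 / 0 0 0 0 0 16
t=5: a0@(0,2) a1@(3,5) a2@(3,5) | pheromone: 0 0 6 0 0 0 / 0 0 0 0 0 0 / 0 0 0 0 0 0 / 0 0 0 0 0 19
t=6: a0@(0,2) a1@(3,5) a2@(3,5) | pheromone: 0 0 7 0 0 0 / 0 0 0 0 0 0 / 0 0 0 0 0 0 / 0 0 0 0 0 22
t=7: a0@(0,2) a1@(3,5) a2@(3,5) | pheromone: 0 0 8 0 0 0 / 0 0 0 0 0 0 / 0 0 0 0 0 0 / 0 0 0 0 0 25

(0, 2)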